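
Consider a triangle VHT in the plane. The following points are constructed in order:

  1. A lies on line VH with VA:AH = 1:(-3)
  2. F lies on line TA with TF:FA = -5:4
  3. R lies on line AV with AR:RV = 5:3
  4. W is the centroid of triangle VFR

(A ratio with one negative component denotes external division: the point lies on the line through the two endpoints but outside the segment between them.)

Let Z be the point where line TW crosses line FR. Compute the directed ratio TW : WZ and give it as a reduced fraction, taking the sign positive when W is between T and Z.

Choose coordinates V = (0, 0), H = (1, 0), T = (0, 1).
1. A lies on line VH with VA:AH = 1:(-3) ⇒ A = (-1/2, 0)
2. F lies on line TA with TF:FA = -5:4 ⇒ F = (-5/2, -4)
3. R lies on line AV with AR:RV = 5:3 ⇒ R = (-3/16, 0)
4. W is the centroid of triangle VFR ⇒ W = (-43/48, -4/3)
line TW meets FR at Z = (-1075/1392, -88/87)
W = T + t·(Z−T) with t = 29/25, so TW:WZ = 29/25:-4/25

TW:WZ = -29/4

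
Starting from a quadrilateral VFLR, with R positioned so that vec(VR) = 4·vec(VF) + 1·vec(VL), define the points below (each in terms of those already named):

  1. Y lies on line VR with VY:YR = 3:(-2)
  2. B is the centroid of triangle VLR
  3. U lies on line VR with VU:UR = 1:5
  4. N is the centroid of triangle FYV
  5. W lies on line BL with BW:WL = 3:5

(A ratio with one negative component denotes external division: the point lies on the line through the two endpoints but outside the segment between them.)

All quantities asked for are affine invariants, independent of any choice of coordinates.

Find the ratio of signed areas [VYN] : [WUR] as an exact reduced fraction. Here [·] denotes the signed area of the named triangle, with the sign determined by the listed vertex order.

[VYN]:[WUR] = -18/35

Assign V = (0, 0), F = (1, 0), L = (0, 1), R = (4, 1) — the answer is frame-independent, so this choice is without loss of generality.
1. Y lies on line VR with VY:YR = 3:(-2) ⇒ Y = (12, 3)
2. B is the centroid of triangle VLR ⇒ B = (4/3, 2/3)
3. U lies on line VR with VU:UR = 1:5 ⇒ U = (2/3, 1/6)
4. N is the centroid of triangle FYV ⇒ N = (13/3, 1)
5. W lies on line BL with BW:WL = 3:5 ⇒ W = (5/6, 19/24)
2·[VYN] = -1, 2·[WUR] = 35/18
[VYN]:[WUR] = -1:35/18 = -18/35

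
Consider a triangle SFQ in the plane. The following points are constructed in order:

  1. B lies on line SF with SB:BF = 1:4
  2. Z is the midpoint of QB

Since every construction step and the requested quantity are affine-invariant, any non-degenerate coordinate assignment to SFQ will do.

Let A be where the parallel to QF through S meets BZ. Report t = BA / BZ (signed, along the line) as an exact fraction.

Set S = (0, 0), F = (1, 0), Q = (0, 1); any affine frame gives the same invariant.
1. B lies on line SF with SB:BF = 1:4 ⇒ B = (1/5, 0)
2. Z is the midpoint of QB ⇒ Z = (1/10, 1/2)
through S parallel to QF: direction (1, -1); meets BZ at A = (1/4, -1/4)
A = B + t·(Z−B) with t = -1/2

t = -1/2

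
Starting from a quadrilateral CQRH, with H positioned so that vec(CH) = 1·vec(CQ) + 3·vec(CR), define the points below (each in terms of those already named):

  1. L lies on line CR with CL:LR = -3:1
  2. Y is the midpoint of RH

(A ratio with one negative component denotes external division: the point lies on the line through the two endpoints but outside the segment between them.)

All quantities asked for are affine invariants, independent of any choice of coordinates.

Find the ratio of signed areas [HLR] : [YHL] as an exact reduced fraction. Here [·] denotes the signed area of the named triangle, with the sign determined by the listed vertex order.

Set C = (0, 0), Q = (1, 0), R = (0, 1), H = (1, 3); any affine frame gives the same invariant.
1. L lies on line CR with CL:LR = -3:1 ⇒ L = (0, 3/2)
2. Y is the midpoint of RH ⇒ Y = (1/2, 2)
2·[HLR] = 1/2, 2·[YHL] = 1/4
[HLR]:[YHL] = 1/2:1/4 = 2

[HLR]:[YHL] = 2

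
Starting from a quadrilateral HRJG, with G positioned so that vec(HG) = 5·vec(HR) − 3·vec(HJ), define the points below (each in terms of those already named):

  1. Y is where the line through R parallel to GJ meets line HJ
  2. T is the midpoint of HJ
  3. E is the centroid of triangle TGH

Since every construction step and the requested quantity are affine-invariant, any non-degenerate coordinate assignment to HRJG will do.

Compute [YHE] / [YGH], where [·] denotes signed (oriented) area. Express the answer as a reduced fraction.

Assign H = (0, 0), R = (1, 0), J = (0, 1), G = (5, -3) — the answer is frame-independent, so this choice is without loss of generality.
1. Y is where the line through R parallel to GJ meets line HJ ⇒ Y = (0, 4/5)
2. T is the midpoint of HJ ⇒ T = (0, 1/2)
3. E is the centroid of triangle TGH ⇒ E = (5/3, -5/6)
2·[YHE] = 4/3, 2·[YGH] = -4
[YHE]:[YGH] = 4/3:-4 = -1/3

[YHE]:[YGH] = -1/3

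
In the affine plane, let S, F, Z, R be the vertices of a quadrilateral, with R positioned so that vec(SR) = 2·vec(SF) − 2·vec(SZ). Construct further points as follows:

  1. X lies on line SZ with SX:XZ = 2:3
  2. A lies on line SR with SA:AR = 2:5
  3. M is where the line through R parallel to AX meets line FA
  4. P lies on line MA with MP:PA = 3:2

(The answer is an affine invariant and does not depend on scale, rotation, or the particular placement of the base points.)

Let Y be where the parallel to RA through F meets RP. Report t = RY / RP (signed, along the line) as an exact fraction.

Assign S = (0, 0), F = (1, 0), Z = (0, 1), R = (2, -2) — the answer is frame-independent, so this choice is without loss of generality.
1. X lies on line SZ with SX:XZ = 2:3 ⇒ X = (0, 2/5)
2. A lies on line SR with SA:AR = 2:5 ⇒ A = (4/7, -4/7)
3. M is where the line through R parallel to AX meets line FA ⇒ M = (82/91, -12/91)
4. P lies on line MA with MP:PA = 3:2 ⇒ P = (64/91, -36/91)
through F parallel to RA: direction (-10/7, 10/7); meets RP at Y = (-31/14, 45/14)
Y = R + t·(P−R) with t = 13/4

t = 13/4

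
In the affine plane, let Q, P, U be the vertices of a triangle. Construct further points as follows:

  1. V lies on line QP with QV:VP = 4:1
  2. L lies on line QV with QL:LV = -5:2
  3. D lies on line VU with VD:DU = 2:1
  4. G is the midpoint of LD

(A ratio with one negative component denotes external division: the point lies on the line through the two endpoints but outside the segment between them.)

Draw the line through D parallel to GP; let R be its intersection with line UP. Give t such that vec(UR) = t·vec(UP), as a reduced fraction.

Choose coordinates Q = (0, 0), P = (1, 0), U = (0, 1).
1. V lies on line QP with QV:VP = 4:1 ⇒ V = (4/5, 0)
2. L lies on line QV with QL:LV = -5:2 ⇒ L = (4/3, 0)
3. D lies on line VU with VD:DU = 2:1 ⇒ D = (4/15, 2/3)
4. G is the midpoint of LD ⇒ G = (4/5, 1/3)
through D parallel to GP: direction (1/5, -1/3); meets UP at R = (1/6, 5/6)
R = U + t·(P−U) with t = 1/6

t = 1/6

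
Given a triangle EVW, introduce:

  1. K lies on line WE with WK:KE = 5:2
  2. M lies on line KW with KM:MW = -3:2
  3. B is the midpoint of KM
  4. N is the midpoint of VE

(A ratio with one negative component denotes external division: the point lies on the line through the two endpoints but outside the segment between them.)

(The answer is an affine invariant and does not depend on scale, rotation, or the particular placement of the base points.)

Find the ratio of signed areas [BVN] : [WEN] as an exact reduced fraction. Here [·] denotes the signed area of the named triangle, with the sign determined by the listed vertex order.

Work in coordinates with E = (0, 0), V = (1, 0), W = (0, 1).
1. K lies on line WE with WK:KE = 5:2 ⇒ K = (0, 2/7)
2. M lies on line KW with KM:MW = -3:2 ⇒ M = (0, 17/7)
3. B is the midpoint of KM ⇒ B = (0, 19/14)
4. N is the midpoint of VE ⇒ N = (1/2, 0)
2·[BVN] = -19/28, 2·[WEN] = 1/2
[BVN]:[WEN] = -19/28:1/2 = -19/14

[BVN]:[WEN] = -19/14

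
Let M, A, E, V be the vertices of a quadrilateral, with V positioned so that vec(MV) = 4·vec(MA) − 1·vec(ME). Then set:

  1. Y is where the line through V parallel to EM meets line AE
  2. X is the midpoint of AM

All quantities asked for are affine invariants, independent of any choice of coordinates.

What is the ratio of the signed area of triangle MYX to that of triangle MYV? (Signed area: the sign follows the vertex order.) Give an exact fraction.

Assign M = (0, 0), A = (1, 0), E = (0, 1), V = (4, -1) — the answer is frame-independent, so this choice is without loss of generality.
1. Y is where the line through V parallel to EM meets line AE ⇒ Y = (4, -3)
2. X is the midpoint of AM ⇒ X = (1/2, 0)
2·[MYX] = 3/2, 2·[MYV] = 8
[MYX]:[MYV] = 3/2:8 = 3/16

[MYX]:[MYV] = 3/16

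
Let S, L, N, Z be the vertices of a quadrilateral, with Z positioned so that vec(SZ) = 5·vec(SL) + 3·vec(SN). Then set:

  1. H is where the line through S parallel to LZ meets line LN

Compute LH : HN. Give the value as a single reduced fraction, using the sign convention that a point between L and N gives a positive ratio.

Choose coordinates S = (0, 0), L = (1, 0), N = (0, 1), Z = (5, 3).
1. H is where the line through S parallel to LZ meets line LN ⇒ H = (4/7, 3/7)
H = L + t·(N−L) with t = 3/7, so LH:HN = t:(1−t) = 3/7:4/7

LH:HN = 3/4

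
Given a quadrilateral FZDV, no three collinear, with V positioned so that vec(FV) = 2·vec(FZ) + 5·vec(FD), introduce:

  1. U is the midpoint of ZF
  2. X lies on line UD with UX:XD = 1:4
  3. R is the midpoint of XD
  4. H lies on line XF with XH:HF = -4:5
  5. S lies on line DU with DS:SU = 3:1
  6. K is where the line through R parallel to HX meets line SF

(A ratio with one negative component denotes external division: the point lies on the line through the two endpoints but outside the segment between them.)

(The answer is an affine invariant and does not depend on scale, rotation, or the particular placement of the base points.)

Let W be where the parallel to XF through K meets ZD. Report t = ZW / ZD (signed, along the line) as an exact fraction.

Set F = (0, 0), Z = (1, 0), D = (0, 1), V = (2, 5); any affine frame gives the same invariant.
1. U is the midpoint of ZF ⇒ U = (1/2, 0)
2. X lies on line UD with UX:XD = 1:4 ⇒ X = (2/5, 1/5)
3. R is the midpoint of XD ⇒ R = (1/5, 3/5)
4. H lies on line XF with XH:HF = -4:5 ⇒ H = (2, 1)
5. S lies on line DU with DS:SU = 3:1 ⇒ S = (3/8, 1/4)
6. K is where the line through R parallel to HX meets line SF ⇒ K = (3, 2)
through K parallel to XF: direction (-2/5, -1/5); meets ZD at W = (1/3, 2/3)
W = Z + t·(D−Z) with t = 2/3

t = 2/3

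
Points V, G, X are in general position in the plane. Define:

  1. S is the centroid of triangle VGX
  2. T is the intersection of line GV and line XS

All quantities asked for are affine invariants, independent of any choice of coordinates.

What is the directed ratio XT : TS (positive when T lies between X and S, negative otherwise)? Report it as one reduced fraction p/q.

XT:TS = -3

Work in coordinates with V = (0, 0), G = (1, 0), X = (0, 1).
1. S is the centroid of triangle VGX ⇒ S = (1/3, 1/3)
2. T is the intersection of line GV and line XS ⇒ T = (1/2, 0)
T = X + t·(S−X) with t = 3/2, so XT:TS = t:(1−t) = 3/2:-1/2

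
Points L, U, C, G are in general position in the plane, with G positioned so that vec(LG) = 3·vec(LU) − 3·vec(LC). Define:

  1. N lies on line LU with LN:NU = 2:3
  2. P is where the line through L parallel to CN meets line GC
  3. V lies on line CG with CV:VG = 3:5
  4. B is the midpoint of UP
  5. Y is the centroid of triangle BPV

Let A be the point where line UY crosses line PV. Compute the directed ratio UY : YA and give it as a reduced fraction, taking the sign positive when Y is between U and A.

Set L = (0, 0), U = (1, 0), C = (0, 1), G = (3, -3); any affine frame gives the same invariant.
1. N lies on line LU with LN:NU = 2:3 ⇒ N = (2/5, 0)
2. P is where the line through L parallel to CN meets line GC ⇒ P = (-6/7, 15/7)
3. V lies on line CG with CV:VG = 3:5 ⇒ V = (9/8, -1/2)
4. B is the midpoint of UP ⇒ B = (1/14, 15/14)
5. Y is the centroid of triangle BPV ⇒ Y = (19/168, 19/21)
line UY meets PV at A = (-9/140, 38/35)
Y = U + t·(A−U) with t = 5/6, so UY:YA = 5/6:1/6

UY:YA = 5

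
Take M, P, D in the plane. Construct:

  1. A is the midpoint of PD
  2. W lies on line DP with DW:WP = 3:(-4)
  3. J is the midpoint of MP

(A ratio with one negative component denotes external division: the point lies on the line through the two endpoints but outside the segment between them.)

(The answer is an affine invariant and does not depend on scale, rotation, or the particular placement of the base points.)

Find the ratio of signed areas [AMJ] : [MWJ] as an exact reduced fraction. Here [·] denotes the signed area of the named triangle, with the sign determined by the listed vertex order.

[AMJ]:[MWJ] = -1/8

Work in coordinates with M = (0, 0), P = (1, 0), D = (0, 1).
1. A is the midpoint of PD ⇒ A = (1/2, 1/2)
2. W lies on line DP with DW:WP = 3:(-4) ⇒ W = (-3, 4)
3. J is the midpoint of MP ⇒ J = (1/2, 0)
2·[AMJ] = 1/4, 2·[MWJ] = -2
[AMJ]:[MWJ] = 1/4:-2 = -1/8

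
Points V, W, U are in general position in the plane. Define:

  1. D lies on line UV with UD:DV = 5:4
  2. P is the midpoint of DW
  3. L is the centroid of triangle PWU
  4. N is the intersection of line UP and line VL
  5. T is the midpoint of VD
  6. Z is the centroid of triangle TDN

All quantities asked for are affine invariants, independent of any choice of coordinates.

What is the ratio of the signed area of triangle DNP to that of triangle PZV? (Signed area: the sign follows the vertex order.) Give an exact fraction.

Set V = (0, 0), W = (1, 0), U = (0, 1); any affine frame gives the same invariant.
1. D lies on line UV with UD:DV = 5:4 ⇒ D = (0, 4/9)
2. P is the midpoint of DW ⇒ P = (1/2, 2/9)
3. L is the centroid of triangle PWU ⇒ L = (1/2, 11/27)
4. N is the intersection of line UP and line VL ⇒ N = (27/64, 11/32)
5. T is the midpoint of VD ⇒ T = (0, 2/9)
6. Z is the centroid of triangle TDN ⇒ Z = (9/64, 97/288)
2·[DNP] = -25/576, 2·[PZV] = 79/576
[DNP]:[PZV] = -25/576:79/576 = -25/79

[DNP]:[PZV] = -25/79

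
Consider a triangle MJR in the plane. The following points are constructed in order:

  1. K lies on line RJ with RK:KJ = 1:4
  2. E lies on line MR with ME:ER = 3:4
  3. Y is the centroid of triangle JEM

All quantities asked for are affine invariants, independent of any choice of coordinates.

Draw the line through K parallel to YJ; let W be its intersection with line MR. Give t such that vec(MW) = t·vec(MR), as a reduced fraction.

Choose coordinates M = (0, 0), J = (1, 0), R = (0, 1).
1. K lies on line RJ with RK:KJ = 1:4 ⇒ K = (1/5, 4/5)
2. E lies on line MR with ME:ER = 3:4 ⇒ E = (0, 3/7)
3. Y is the centroid of triangle JEM ⇒ Y = (1/3, 1/7)
through K parallel to YJ: direction (2/3, -1/7); meets MR at W = (0, 59/70)
W = M + t·(R−M) with t = 59/70

t = 59/70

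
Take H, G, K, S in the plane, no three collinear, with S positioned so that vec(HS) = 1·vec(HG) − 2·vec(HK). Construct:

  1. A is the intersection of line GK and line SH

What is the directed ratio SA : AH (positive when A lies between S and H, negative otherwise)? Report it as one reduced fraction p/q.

Work in coordinates with H = (0, 0), G = (1, 0), K = (0, 1), S = (1, -2).
1. A is the intersection of line GK and line SH ⇒ A = (-1, 2)
A = S + t·(H−S) with t = 2, so SA:AH = t:(1−t) = 2:-1

SA:AH = -2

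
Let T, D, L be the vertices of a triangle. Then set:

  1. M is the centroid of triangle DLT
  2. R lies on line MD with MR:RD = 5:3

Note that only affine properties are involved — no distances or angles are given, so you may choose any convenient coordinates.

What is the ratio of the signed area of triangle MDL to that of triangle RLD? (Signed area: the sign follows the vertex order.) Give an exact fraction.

[MDL]:[RLD] = -8/3

Assign T = (0, 0), D = (1, 0), L = (0, 1) — the answer is frame-independent, so this choice is without loss of generality.
1. M is the centroid of triangle DLT ⇒ M = (1/3, 1/3)
2. R lies on line MD with MR:RD = 5:3 ⇒ R = (3/4, 1/8)
2·[MDL] = 1/3, 2·[RLD] = -1/8
[MDL]:[RLD] = 1/3:-1/8 = -8/3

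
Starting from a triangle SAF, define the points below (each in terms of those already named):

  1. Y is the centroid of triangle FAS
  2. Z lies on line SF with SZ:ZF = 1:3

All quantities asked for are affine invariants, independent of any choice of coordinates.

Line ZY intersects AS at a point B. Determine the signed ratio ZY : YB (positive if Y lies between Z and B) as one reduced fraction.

ZY:YB = -1/4

Set S = (0, 0), A = (1, 0), F = (0, 1); any affine frame gives the same invariant.
1. Y is the centroid of triangle FAS ⇒ Y = (1/3, 1/3)
2. Z lies on line SF with SZ:ZF = 1:3 ⇒ Z = (0, 1/4)
line ZY meets AS at B = (-1, 0)
Y = Z + t·(B−Z) with t = -1/3, so ZY:YB = -1/3:4/3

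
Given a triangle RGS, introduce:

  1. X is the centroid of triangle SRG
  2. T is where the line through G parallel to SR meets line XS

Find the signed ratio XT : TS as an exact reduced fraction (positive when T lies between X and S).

Choose coordinates R = (0, 0), G = (1, 0), S = (0, 1).
1. X is the centroid of triangle SRG ⇒ X = (1/3, 1/3)
2. T is where the line through G parallel to SR meets line XS ⇒ T = (1, -1)
T = X + t·(S−X) with t = -2, so XT:TS = t:(1−t) = -2:3

XT:TS = -2/3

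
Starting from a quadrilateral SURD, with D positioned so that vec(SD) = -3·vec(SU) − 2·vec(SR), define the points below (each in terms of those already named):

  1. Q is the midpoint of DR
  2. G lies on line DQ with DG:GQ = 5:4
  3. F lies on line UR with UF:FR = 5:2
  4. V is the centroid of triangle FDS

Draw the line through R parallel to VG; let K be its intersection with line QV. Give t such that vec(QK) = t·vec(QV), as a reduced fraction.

t = -9/4

Set S = (0, 0), U = (1, 0), R = (0, 1), D = (-3, -2); any affine frame gives the same invariant.
1. Q is the midpoint of DR ⇒ Q = (-3/2, -1/2)
2. G lies on line DQ with DG:GQ = 5:4 ⇒ G = (-13/6, -7/6)
3. F lies on line UR with UF:FR = 5:2 ⇒ F = (2/7, 5/7)
4. V is the centroid of triangle FDS ⇒ V = (-19/21, -3/7)
through R parallel to VG: direction (-53/42, -31/42); meets QV at K = (-159/56, -37/56)
K = Q + t·(V−Q) with t = -9/4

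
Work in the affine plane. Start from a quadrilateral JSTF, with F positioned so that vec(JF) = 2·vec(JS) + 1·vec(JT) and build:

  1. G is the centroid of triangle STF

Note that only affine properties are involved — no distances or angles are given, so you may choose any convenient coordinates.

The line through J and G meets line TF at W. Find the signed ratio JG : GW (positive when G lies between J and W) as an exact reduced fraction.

JG:GW = 2

Set J = (0, 0), S = (1, 0), T = (0, 1), F = (2, 1); any affine frame gives the same invariant.
1. G is the centroid of triangle STF ⇒ G = (1, 2/3)
line JG meets TF at W = (3/2, 1)
G = J + t·(W−J) with t = 2/3, so JG:GW = 2/3:1/3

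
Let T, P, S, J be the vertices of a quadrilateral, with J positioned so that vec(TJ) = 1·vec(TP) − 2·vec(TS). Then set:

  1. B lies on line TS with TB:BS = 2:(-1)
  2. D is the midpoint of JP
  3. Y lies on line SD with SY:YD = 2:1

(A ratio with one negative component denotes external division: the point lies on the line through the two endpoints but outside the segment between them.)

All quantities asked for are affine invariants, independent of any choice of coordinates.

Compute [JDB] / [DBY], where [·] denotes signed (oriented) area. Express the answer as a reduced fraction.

Work in coordinates with T = (0, 0), P = (1, 0), S = (0, 1), J = (1, -2).
1. B lies on line TS with TB:BS = 2:(-1) ⇒ B = (0, 2)
2. D is the midpoint of JP ⇒ D = (1, -1)
3. Y lies on line SD with SY:YD = 2:1 ⇒ Y = (2/3, -1/3)
2·[JDB] = 1, 2·[DBY] = 1/3
[JDB]:[DBY] = 1:1/3 = 3

[JDB]:[DBY] = 3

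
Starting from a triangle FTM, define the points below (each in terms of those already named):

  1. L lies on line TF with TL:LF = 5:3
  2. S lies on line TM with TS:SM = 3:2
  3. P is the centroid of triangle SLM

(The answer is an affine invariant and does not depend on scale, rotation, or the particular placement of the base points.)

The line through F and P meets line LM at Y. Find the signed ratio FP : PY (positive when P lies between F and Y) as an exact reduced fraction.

Assign F = (0, 0), T = (1, 0), M = (0, 1) — the answer is frame-independent, so this choice is without loss of generality.
1. L lies on line TF with TL:LF = 5:3 ⇒ L = (3/8, 0)
2. S lies on line TM with TS:SM = 3:2 ⇒ S = (2/5, 3/5)
3. P is the centroid of triangle SLM ⇒ P = (31/120, 8/15)
line FP meets LM at Y = (93/440, 24/55)
P = F + t·(Y−F) with t = 11/9, so FP:PY = 11/9:-2/9

FP:PY = -11/2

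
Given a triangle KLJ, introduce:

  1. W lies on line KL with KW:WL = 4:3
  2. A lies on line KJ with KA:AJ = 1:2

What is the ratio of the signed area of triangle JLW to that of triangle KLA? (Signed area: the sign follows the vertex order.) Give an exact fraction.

Assign K = (0, 0), L = (1, 0), J = (0, 1) — the answer is frame-independent, so this choice is without loss of generality.
1. W lies on line KL with KW:WL = 4:3 ⇒ W = (4/7, 0)
2. A lies on line KJ with KA:AJ = 1:2 ⇒ A = (0, 1/3)
2·[JLW] = -3/7, 2·[KLA] = 1/3
[JLW]:[KLA] = -3/7:1/3 = -9/7

[JLW]:[KLA] = -9/7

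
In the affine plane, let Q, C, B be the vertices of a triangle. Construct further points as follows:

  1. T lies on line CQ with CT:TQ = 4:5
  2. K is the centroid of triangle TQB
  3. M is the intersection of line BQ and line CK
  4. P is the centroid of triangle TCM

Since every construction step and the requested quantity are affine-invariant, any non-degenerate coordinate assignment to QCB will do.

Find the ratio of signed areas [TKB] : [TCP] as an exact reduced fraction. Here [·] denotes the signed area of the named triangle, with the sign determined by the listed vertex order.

Assign Q = (0, 0), C = (1, 0), B = (0, 1) — the answer is frame-independent, so this choice is without loss of generality.
1. T lies on line CQ with CT:TQ = 4:5 ⇒ T = (5/9, 0)
2. K is the centroid of triangle TQB ⇒ K = (5/27, 1/3)
3. M is the intersection of line BQ and line CK ⇒ M = (0, 9/22)
4. P is the centroid of triangle TCM ⇒ P = (14/27, 3/22)
2·[TKB] = -5/27, 2·[TCP] = 2/33
[TKB]:[TCP] = -5/27:2/33 = -55/18

[TKB]:[TCP] = -55/18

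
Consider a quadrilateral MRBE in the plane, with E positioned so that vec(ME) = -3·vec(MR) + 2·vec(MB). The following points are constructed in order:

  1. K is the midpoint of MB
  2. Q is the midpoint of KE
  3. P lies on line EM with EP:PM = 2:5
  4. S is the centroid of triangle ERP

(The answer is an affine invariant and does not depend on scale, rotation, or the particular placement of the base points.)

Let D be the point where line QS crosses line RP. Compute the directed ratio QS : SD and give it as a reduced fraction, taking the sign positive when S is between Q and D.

Assign M = (0, 0), R = (1, 0), B = (0, 1), E = (-3, 2) — the answer is frame-independent, so this choice is without loss of generality.
1. K is the midpoint of MB ⇒ K = (0, 1/2)
2. Q is the midpoint of KE ⇒ Q = (-3/2, 5/4)
3. P lies on line EM with EP:PM = 2:5 ⇒ P = (-15/7, 10/7)
4. S is the centroid of triangle ERP ⇒ S = (-29/21, 8/7)
line QS meets RP at D = (-61/49, 50/49)
S = Q + t·(D−Q) with t = 7/15, so QS:SD = 7/15:8/15

QS:SD = 7/8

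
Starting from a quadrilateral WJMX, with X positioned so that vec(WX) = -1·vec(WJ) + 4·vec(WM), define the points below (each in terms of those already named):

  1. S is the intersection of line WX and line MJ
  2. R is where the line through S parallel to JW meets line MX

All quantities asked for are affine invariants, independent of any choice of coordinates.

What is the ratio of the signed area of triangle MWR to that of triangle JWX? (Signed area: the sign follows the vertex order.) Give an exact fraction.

[MWR]:[JWX] = 1/36

Set W = (0, 0), J = (1, 0), M = (0, 1), X = (-1, 4); any affine frame gives the same invariant.
1. S is the intersection of line WX and line MJ ⇒ S = (-1/3, 4/3)
2. R is where the line through S parallel to JW meets line MX ⇒ R = (-1/9, 4/3)
2·[MWR] = -1/9, 2·[JWX] = -4
[MWR]:[JWX] = -1/9:-4 = 1/36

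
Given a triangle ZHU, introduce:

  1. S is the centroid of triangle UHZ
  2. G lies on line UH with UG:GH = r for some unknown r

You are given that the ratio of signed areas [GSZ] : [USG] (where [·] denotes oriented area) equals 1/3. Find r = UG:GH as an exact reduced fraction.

r = 3/2

Work in coordinates with Z = (0, 0), H = (1, 0), U = (0, 1).
1. S is the centroid of triangle UHZ ⇒ S = (1/3, 1/3)
2. With UG:GH = r, write λ = r/(r+1) so G = U + λ·(H−U); G is affine-linear in λ
Every point depending on G is an affine combination of G and λ-independent points, so each such coordinate is linear in λ; the λ² term in each signed area is a multiple of (H−U)×(H−U) = 0, so 2·[GSZ] and 2·[USG] are each linear in λ. Evaluating at λ=0 and λ=1:
  2·[GSZ] = 2/3·λ − 1/3,   2·[USG] = 1/3·λ
So [GSZ]:[USG] = (2/3·λ − 1/3) / (1/3·λ). Setting this equal to 1/3:
  2/3·λ − 1/3 = 1/3·(1/3·λ)  ⇒  λ = 3/5
Then r = λ/(1−λ) = (3/5)/(2/5) = 3/2. Check: with r = 3/2, G = (3/5, 2/5) and [GSZ]:[USG] = 1/3 as required.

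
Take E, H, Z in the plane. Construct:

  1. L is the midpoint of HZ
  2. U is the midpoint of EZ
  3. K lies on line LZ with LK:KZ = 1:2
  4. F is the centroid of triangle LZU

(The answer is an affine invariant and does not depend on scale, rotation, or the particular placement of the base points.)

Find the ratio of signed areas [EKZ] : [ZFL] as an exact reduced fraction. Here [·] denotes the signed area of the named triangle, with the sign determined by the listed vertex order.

Work in coordinates with E = (0, 0), H = (1, 0), Z = (0, 1).
1. L is the midpoint of HZ ⇒ L = (1/2, 1/2)
2. U is the midpoint of EZ ⇒ U = (0, 1/2)
3. K lies on line LZ with LK:KZ = 1:2 ⇒ K = (1/3, 2/3)
4. F is the centroid of triangle LZU ⇒ F = (1/6, 2/3)
2·[EKZ] = 1/3, 2·[ZFL] = 1/12
[EKZ]:[ZFL] = 1/3:1/12 = 4

[EKZ]:[ZFL] = 4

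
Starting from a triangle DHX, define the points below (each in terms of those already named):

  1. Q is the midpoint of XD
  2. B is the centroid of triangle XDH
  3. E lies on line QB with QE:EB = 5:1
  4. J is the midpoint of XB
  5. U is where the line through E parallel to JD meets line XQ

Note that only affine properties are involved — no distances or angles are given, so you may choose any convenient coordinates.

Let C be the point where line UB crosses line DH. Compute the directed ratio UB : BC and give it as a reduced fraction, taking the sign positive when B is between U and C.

UB:BC = -13/4

Assign D = (0, 0), H = (1, 0), X = (0, 1) — the answer is frame-independent, so this choice is without loss of generality.
1. Q is the midpoint of XD ⇒ Q = (0, 1/2)
2. B is the centroid of triangle XDH ⇒ B = (1/3, 1/3)
3. E lies on line QB with QE:EB = 5:1 ⇒ E = (5/18, 13/36)
4. J is the midpoint of XB ⇒ J = (1/6, 2/3)
5. U is where the line through E parallel to JD meets line XQ ⇒ U = (0, -3/4)
line UB meets DH at C = (3/13, 0)
B = U + t·(C−U) with t = 13/9, so UB:BC = 13/9:-4/9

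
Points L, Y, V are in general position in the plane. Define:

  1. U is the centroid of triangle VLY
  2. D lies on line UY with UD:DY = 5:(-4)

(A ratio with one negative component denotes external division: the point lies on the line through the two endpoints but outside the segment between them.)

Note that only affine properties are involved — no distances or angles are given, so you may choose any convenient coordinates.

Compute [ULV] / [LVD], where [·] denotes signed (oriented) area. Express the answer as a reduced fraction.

[ULV]:[LVD] = 1/11

Set L = (0, 0), Y = (1, 0), V = (0, 1); any affine frame gives the same invariant.
1. U is the centroid of triangle VLY ⇒ U = (1/3, 1/3)
2. D lies on line UY with UD:DY = 5:(-4) ⇒ D = (11/3, -4/3)
2·[ULV] = -1/3, 2·[LVD] = -11/3
[ULV]:[LVD] = -1/3:-11/3 = 1/11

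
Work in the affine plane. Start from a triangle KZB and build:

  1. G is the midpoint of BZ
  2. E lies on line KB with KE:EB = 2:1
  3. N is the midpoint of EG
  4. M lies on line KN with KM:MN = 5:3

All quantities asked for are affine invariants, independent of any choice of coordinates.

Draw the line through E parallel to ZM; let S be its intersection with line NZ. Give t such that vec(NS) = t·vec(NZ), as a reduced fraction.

Set K = (0, 0), Z = (1, 0), B = (0, 1); any affine frame gives the same invariant.
1. G is the midpoint of BZ ⇒ G = (1/2, 1/2)
2. E lies on line KB with KE:EB = 2:1 ⇒ E = (0, 2/3)
3. N is the midpoint of EG ⇒ N = (1/4, 7/12)
4. M lies on line KN with KM:MN = 5:3 ⇒ M = (5/32, 35/96)
through E parallel to ZM: direction (-27/32, 35/96); meets NZ at S = (9/28, 19/36)
S = N + t·(Z−N) with t = 2/21

t = 2/21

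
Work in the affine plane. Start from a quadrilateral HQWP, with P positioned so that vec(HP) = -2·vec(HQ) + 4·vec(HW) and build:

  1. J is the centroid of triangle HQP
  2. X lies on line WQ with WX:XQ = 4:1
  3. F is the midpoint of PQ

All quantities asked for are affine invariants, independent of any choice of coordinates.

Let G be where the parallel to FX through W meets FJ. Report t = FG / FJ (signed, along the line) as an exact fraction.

Set H = (0, 0), Q = (1, 0), W = (0, 1), P = (-2, 4); any affine frame gives the same invariant.
1. J is the centroid of triangle HQP ⇒ J = (-1/3, 4/3)
2. X lies on line WQ with WX:XQ = 4:1 ⇒ X = (4/5, 1/5)
3. F is the midpoint of PQ ⇒ F = (-1/2, 2)
through W parallel to FX: direction (13/10, -9/5); meets FJ at G = (-13/34, 26/17)
G = F + t·(J−F) with t = 12/17

t = 12/17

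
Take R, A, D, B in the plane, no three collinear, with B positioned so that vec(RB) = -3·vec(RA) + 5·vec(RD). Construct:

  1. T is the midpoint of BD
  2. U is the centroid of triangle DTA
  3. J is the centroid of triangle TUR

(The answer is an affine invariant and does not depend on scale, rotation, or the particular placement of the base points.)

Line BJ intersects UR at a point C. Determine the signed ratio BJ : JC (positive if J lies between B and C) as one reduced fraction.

BJ:JC = 16/3

Choose coordinates R = (0, 0), A = (1, 0), D = (0, 1), B = (-3, 5).
1. T is the midpoint of BD ⇒ T = (-3/2, 3)
2. U is the centroid of triangle DTA ⇒ U = (-1/6, 4/3)
3. J is the centroid of triangle TUR ⇒ J = (-5/9, 13/9)
line BJ meets UR at C = (-7/72, 7/9)
J = B + t·(C−B) with t = 16/19, so BJ:JC = 16/19:3/19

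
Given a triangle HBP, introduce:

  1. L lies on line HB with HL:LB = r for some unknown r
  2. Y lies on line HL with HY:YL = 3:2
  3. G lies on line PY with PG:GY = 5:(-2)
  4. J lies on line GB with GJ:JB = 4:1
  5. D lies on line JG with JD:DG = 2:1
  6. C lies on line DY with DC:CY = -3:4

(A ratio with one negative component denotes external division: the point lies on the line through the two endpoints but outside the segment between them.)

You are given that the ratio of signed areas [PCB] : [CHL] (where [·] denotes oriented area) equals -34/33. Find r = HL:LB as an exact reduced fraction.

Assign H = (0, 0), B = (1, 0), P = (0, 1) — the answer is frame-independent, so this choice is without loss of generality.
1. With HL:LB = r, write λ = r/(r+1) so L = H + λ·(B−H); L is affine-linear in λ
2. Y lies on line HL with HY:YL = 3:2 ⇒ Y is an affine combination of earlier points and hence also affine-linear in λ
3. G lies on line PY with PG:GY = 5:(-2) ⇒ G is an affine combination of earlier points and hence also affine-linear in λ
4. J lies on line GB with GJ:JB = 4:1 ⇒ J is an affine combination of earlier points and hence also affine-linear in λ
5. D lies on line JG with JD:DG = 2:1 ⇒ D is an affine combination of earlier points and hence also affine-linear in λ
6. C lies on line DY with DC:CY = -3:4 ⇒ C is an affine combination of earlier points and hence also affine-linear in λ
Every point depending on L is an affine combination of L and λ-independent points, so each such coordinate is linear in λ; the λ² term in each signed area is a multiple of (B−H)×(B−H) = 0, so 2·[PCB] and 2·[CHL] are each linear in λ. Evaluating at λ=0 and λ=1:
  2·[PCB] = -17/15·λ + 17/9,   2·[CHL] = -88/45·λ
So [PCB]:[CHL] = (-17/15·λ + 17/9) / (-88/45·λ). Setting this equal to -34/33:
  -17/15·λ + 17/9 = -34/33·(-88/45·λ)  ⇒  λ = 3/5
Then r = λ/(1−λ) = (3/5)/(2/5) = 3/2. Check: with r = 3/2, L = (3/5, 0) and [PCB]:[CHL] = -34/33 as required.

r = 3/2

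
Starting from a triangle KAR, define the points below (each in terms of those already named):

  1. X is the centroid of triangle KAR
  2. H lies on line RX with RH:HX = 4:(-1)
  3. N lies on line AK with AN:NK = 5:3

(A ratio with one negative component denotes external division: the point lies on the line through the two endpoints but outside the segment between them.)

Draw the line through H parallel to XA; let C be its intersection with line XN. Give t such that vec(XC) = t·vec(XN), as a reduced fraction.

t = 8/15

Set K = (0, 0), A = (1, 0), R = (0, 1); any affine frame gives the same invariant.
1. X is the centroid of triangle KAR ⇒ X = (1/3, 1/3)
2. H lies on line RX with RH:HX = 4:(-1) ⇒ H = (4/9, 1/9)
3. N lies on line AK with AN:NK = 5:3 ⇒ N = (3/8, 0)
through H parallel to XA: direction (2/3, -1/3); meets XN at C = (16/45, 7/45)
C = X + t·(N−X) with t = 8/15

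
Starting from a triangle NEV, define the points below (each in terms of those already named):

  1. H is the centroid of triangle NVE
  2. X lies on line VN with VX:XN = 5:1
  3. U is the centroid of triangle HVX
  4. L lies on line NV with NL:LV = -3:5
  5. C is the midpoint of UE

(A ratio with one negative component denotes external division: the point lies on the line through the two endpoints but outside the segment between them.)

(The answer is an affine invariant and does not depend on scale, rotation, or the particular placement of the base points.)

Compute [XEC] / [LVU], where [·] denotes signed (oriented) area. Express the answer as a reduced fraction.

Assign N = (0, 0), E = (1, 0), V = (0, 1) — the answer is frame-independent, so this choice is without loss of generality.
1. H is the centroid of triangle NVE ⇒ H = (1/3, 1/3)
2. X lies on line VN with VX:XN = 5:1 ⇒ X = (0, 1/6)
3. U is the centroid of triangle HVX ⇒ U = (1/9, 1/2)
4. L lies on line NV with NL:LV = -3:5 ⇒ L = (0, -3/2)
5. C is the midpoint of UE ⇒ C = (5/9, 1/4)
2·[XEC] = 19/108, 2·[LVU] = -5/18
[XEC]:[LVU] = 19/108:-5/18 = -19/30

[XEC]:[LVU] = -19/30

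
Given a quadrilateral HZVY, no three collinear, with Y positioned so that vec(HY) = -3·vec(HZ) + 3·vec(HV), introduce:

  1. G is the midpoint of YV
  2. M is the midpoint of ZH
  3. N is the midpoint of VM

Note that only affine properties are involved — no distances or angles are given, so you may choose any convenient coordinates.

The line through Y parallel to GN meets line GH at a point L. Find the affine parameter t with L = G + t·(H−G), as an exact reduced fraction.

t = 2/5

Choose coordinates H = (0, 0), Z = (1, 0), V = (0, 1), Y = (-3, 3).
1. G is the midpoint of YV ⇒ G = (-3/2, 2)
2. M is the midpoint of ZH ⇒ M = (1/2, 0)
3. N is the midpoint of VM ⇒ N = (1/4, 1/2)
through Y parallel to GN: direction (7/4, -3/2); meets GH at L = (-9/10, 6/5)
L = G + t·(H−G) with t = 2/5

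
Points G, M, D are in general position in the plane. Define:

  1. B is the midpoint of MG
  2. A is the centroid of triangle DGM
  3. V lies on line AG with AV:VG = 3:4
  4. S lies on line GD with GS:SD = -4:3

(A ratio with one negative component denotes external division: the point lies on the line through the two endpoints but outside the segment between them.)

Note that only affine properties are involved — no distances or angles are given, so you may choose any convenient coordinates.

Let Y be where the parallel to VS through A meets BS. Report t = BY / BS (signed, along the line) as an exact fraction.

t = 1/2

Assign G = (0, 0), M = (1, 0), D = (0, 1) — the answer is frame-independent, so this choice is without loss of generality.
1. B is the midpoint of MG ⇒ B = (1/2, 0)
2. A is the centroid of triangle DGM ⇒ A = (1/3, 1/3)
3. V lies on line AG with AV:VG = 3:4 ⇒ V = (4/21, 4/21)
4. S lies on line GD with GS:SD = -4:3 ⇒ S = (0, 4)
through A parallel to VS: direction (-4/21, 80/21); meets BS at Y = (1/4, 2)
Y = B + t·(S−B) with t = 1/2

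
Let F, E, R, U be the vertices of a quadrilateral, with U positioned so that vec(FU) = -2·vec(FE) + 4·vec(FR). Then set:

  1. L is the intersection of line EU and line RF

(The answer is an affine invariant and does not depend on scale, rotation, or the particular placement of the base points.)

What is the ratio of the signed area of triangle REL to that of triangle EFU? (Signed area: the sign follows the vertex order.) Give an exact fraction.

[REL]:[EFU] = -1/12

Choose coordinates F = (0, 0), E = (1, 0), R = (0, 1), U = (-2, 4).
1. L is the intersection of line EU and line RF ⇒ L = (0, 4/3)
2·[REL] = 1/3, 2·[EFU] = -4
[REL]:[EFU] = 1/3:-4 = -1/12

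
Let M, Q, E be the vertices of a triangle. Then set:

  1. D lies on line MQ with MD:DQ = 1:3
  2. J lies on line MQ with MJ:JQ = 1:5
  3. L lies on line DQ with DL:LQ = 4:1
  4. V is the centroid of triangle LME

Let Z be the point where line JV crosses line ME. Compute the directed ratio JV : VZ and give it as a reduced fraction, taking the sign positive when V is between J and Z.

Set M = (0, 0), Q = (1, 0), E = (0, 1); any affine frame gives the same invariant.
1. D lies on line MQ with MD:DQ = 1:3 ⇒ D = (1/4, 0)
2. J lies on line MQ with MJ:JQ = 1:5 ⇒ J = (1/6, 0)
3. L lies on line DQ with DL:LQ = 4:1 ⇒ L = (17/20, 0)
4. V is the centroid of triangle LME ⇒ V = (17/60, 1/3)
line JV meets ME at Z = (0, -10/21)
V = J + t·(Z−J) with t = -7/10, so JV:VZ = -7/10:17/10

JV:VZ = -7/17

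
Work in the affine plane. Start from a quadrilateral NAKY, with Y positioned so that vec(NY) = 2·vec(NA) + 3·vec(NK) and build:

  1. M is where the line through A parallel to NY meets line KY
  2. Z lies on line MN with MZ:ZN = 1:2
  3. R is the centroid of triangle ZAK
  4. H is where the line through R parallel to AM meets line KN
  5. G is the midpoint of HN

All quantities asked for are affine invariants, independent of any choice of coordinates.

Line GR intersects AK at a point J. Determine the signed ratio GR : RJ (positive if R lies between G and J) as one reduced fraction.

Choose coordinates N = (0, 0), A = (1, 0), K = (0, 1), Y = (2, 3).
1. M is where the line through A parallel to NY meets line KY ⇒ M = (5, 6)
2. Z lies on line MN with MZ:ZN = 1:2 ⇒ Z = (10/3, 4)
3. R is the centroid of triangle ZAK ⇒ R = (13/9, 5/3)
4. H is where the line through R parallel to AM meets line KN ⇒ H = (0, -1/2)
5. G is the midpoint of HN ⇒ G = (0, -1/4)
line GR meets AK at J = (65/121, 56/121)
R = G + t·(J−G) with t = 121/45, so GR:RJ = 121/45:-76/45

GR:RJ = -121/76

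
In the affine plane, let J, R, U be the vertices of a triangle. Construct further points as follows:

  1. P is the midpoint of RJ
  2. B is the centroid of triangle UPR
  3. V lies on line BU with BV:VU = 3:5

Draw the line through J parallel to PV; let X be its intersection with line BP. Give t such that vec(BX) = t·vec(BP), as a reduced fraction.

Assign J = (0, 0), R = (1, 0), U = (0, 1) — the answer is frame-independent, so this choice is without loss of generality.
1. P is the midpoint of RJ ⇒ P = (1/2, 0)
2. B is the centroid of triangle UPR ⇒ B = (1/2, 1/3)
3. V lies on line BU with BV:VU = 3:5 ⇒ V = (5/16, 7/12)
through J parallel to PV: direction (-3/16, 7/12); meets BP at X = (1/2, -14/9)
X = B + t·(P−B) with t = 17/3

t = 17/3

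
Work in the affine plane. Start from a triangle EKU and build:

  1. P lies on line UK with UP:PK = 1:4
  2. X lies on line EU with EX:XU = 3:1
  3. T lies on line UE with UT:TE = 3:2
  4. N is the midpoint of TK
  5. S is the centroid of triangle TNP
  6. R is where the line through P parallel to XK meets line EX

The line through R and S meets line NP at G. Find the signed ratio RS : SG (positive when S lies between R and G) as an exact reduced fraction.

RS:SG = -1/16

Set E = (0, 0), K = (1, 0), U = (0, 1); any affine frame gives the same invariant.
1. P lies on line UK with UP:PK = 1:4 ⇒ P = (1/5, 4/5)
2. X lies on line EU with EX:XU = 3:1 ⇒ X = (0, 3/4)
3. T lies on line UE with UT:TE = 3:2 ⇒ T = (0, 2/5)
4. N is the midpoint of TK ⇒ N = (1/2, 1/5)
5. S is the centroid of triangle TNP ⇒ S = (7/30, 7/15)
6. R is where the line through P parallel to XK meets line EX ⇒ R = (0, 19/20)
line RS meets NP at G = (-7/2, 41/5)
S = R + t·(G−R) with t = -1/15, so RS:SG = -1/15:16/15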